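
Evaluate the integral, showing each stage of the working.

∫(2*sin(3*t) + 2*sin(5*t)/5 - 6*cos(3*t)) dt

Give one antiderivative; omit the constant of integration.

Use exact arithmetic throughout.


Step 1. Rewrite: now ∫(2*sin(3*t)) dt + ∫(2*sin(5*t)/5) dt + ∫(-6*cos(3*t)) dt.
Step 2. Evaluate the standard form: now -2*sin(3*t) + ∫(2*sin(3*t)) dt + ∫(2*sin(5*t)/5) dt.
Step 3. Evaluate the standard form: now -2*sin(3*t) - 2*cos(3*t)/3 + ∫(2*sin(5*t)/5) dt.
Step 4. Evaluate the standard form: now -2*sin(3*t) - 2*cos(3*t)/3 - 2*cos(5*t)/25.
Answer: -2*sin(3*t) - 2*cos(3*t)/3 - 2*cos(5*t)/25.


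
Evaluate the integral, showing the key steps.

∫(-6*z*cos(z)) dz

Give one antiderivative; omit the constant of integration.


Step 1. Integrate ∫(-6*z*cos(z)) dz by parts with u = z, dv = (-6*cos(z)) dz, so v = -6*sin(z): now -6*z*sin(z) + ∫(6*sin(z)) dz.
Step 2. Evaluate the standard form: now -6*z*sin(z) - 6*cos(z).
Answer: -6*z*sin(z) - 6*cos(z).


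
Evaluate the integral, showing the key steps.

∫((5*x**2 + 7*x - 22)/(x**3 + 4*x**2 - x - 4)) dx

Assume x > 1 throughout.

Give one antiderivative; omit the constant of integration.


Step 1. Decompose ∫((5*x**2 + 7*x - 22)/(x**3 + 4*x**2 - x - 4)) dx by partial fractions, (5*x**2 + 7*x - 22)/(x**3 + 4*x**2 - x - 4) = 2/(x + 4) + 4/(x + 1) - 1/(x - 1): now ∫(-1/(x - 1)) dx + ∫(4/(x + 1)) dx + ∫(2/(x + 4)) dx.
Step 2. Evaluate the standard form [assuming x > 1]: now -log(x - 1) + ∫(4/(x + 1)) dx + ∫(2/(x + 4)) dx.
Step 3. Evaluate the standard form [assuming x > -4]: now -log(x - 1) + 2*log(x + 4) + ∫(4/(x + 1)) dx.
Step 4. Evaluate the standard form [assuming x > -1]: now -log(x - 1) + 4*log(x + 1) + 2*log(x + 4).
Answer: -log(x - 1) + 4*log(x + 1) + 2*log(x + 4).


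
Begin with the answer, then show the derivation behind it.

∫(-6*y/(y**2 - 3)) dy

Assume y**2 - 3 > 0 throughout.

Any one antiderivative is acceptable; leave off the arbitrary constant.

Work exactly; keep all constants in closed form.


The answer is -3*log(y**2 - 3).
Step 1. Substitute u = y**2 - 3, turning ∫(-6*y/(y**2 - 3)) dy into ∫(-3/u) du: now ∫(-3/u) du.
Step 2. Evaluate the standard form [assuming u > 0]: now -3*log(u).
Step 3. Substitute back u = y**2 - 3: now -3*log(y**2 - 3).
Answer: -3*log(y**2 - 3).


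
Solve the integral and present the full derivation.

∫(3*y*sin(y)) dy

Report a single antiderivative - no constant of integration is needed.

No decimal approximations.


Step 1. Integrate ∫(3*y*sin(y)) dy by parts with u = y, dv = (3*sin(y)) dy, so v = -3*cos(y): now -3*y*cos(y) + ∫(3*cos(y)) dy.
Step 2. Evaluate the standard form: now -3*y*cos(y) + 3*sin(y).
Answer: -3*y*cos(y) + 3*sin(y).


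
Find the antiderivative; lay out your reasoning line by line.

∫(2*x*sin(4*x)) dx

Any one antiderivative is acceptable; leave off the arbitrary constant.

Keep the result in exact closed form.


Step 1. Integrate ∫(2*x*sin(4*x)) dx by parts with u = x, dv = (2*sin(4*x)) dx, so v = -cos(4*x)/2: now -x*cos(4*x)/2 + ∫(cos(4*x)/2) dx.
Step 2. Evaluate the standard form: now -x*cos(4*x)/2 + sin(4*x)/8.
Answer: -x*cos(4*x)/2 + sin(4*x)/8.


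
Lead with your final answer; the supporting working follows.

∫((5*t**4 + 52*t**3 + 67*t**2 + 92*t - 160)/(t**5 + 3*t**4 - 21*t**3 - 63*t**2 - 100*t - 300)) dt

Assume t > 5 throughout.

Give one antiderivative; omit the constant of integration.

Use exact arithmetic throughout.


The answer is 5*log(t - 5) + 4*log(t + 3) - 4*log(t + 5) + 2*atan(t/2).
Step 1. Decompose ∫((5*t**4 + 52*t**3 + 67*t**2 + 92*t - 160)/(t**5 + 3*t**4 - 21*t**3 - 63*t**2 - 100*t - 300)) dt by partial fractions, (5*t**4 + 52*t**3 + 67*t**2 + 92*t - 160)/(t**5 + 3*t**4 - 21*t**3 - 63*t**2 - 100*t - 300) = 4/(t**2 + 4) - 4/(t + 5) + 4/(t + 3) + 5/(t - 5): now ∫(5/(t - 5)) dt + ∫(4/(t + 3)) dt + ∫(-4/(t + 5)) dt + ∫(4/(t**2 + 4)) dt.
Step 2. Evaluate the standard form [assuming t > -5]: now -4*log(t + 5) + ∫(5/(t - 5)) dt + ∫(4/(t + 3)) dt + ∫(4/(t**2 + 4)) dt.
Step 3. Evaluate the standard form [assuming t > 5]: now 5*log(t - 5) - 4*log(t + 5) + ∫(4/(t + 3)) dt + ∫(4/(t**2 + 4)) dt.
Step 4. Evaluate the standard form [assuming t > -3]: now 5*log(t - 5) + 4*log(t + 3) - 4*log(t + 5) + ∫(4/(t**2 + 4)) dt.
Step 5. Evaluate the standard form: now 5*log(t - 5) + 4*log(t + 3) - 4*log(t + 5) + 2*atan(t/2).
Answer: 5*log(t - 5) + 4*log(t + 3) - 4*log(t + 5) + 2*atan(t/2).


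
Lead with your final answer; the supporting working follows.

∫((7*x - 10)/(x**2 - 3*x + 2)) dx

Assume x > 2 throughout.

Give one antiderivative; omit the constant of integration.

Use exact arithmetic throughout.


The answer is 4*log(x - 2) + 3*log(x - 1).
Step 1. Decompose ∫((7*x - 10)/(x**2 - 3*x + 2)) dx by partial fractions, (7*x - 10)/(x**2 - 3*x + 2) = 3/(x - 1) + 4/(x - 2): now ∫(4/(x - 2)) dx + ∫(3/(x - 1)) dx.
Step 2. Evaluate the standard form [assuming x > 1]: now 3*log(x - 1) + ∫(4/(x - 2)) dx.
Step 3. Evaluate the standard form [assuming x > 2]: now 4*log(x - 2) + 3*log(x - 1).
Answer: 4*log(x - 2) + 3*log(x - 1).


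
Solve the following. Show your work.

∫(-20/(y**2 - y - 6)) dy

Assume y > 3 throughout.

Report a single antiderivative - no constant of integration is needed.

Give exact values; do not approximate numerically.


Step 1. Decompose ∫(-20/(y**2 - y - 6)) dy by partial fractions, -20/(y**2 - y - 6) = 4/(y + 2) - 4/(y - 3): now ∫(-4/(y - 3)) dy + ∫(4/(y + 2)) dy.
Step 2. Evaluate the standard form [assuming y > -2]: now 4*log(y + 2) + ∫(-4/(y - 3)) dy.
Step 3. Evaluate the standard form [assuming y > 3]: now -4*log(y - 3) + 4*log(y + 2).
Answer: -4*log(y - 3) + 4*log(y + 2).


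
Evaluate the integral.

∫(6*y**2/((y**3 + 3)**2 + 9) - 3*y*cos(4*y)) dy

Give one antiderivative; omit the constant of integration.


Answer: -3*y*sin(4*y)/4 - 3*cos(4*y)/16 + 2*atan(y**3/3 + 1)/3.


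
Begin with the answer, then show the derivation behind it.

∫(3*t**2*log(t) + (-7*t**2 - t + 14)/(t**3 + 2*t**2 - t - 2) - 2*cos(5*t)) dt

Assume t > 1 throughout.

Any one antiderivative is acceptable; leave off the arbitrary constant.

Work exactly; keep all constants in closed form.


The answer is t**3*log(t) - t**3/3 + log(t - 1) - 4*log(t + 1) - 4*log(t + 2) - 2*sin(5*t)/5.
Step 1. Rewrite: now ∫(3*t**2*log(t)) dt + ∫((-7*t**2 - t + 14)/(t**3 + 2*t**2 - t - 2)) dt + ∫(-2*cos(5*t)) dt.
Step 2. Decompose ∫((-7*t**2 - t + 14)/(t**3 + 2*t**2 - t - 2)) dt by partial fractions, (-7*t**2 - t + 14)/(t**3 + 2*t**2 - t - 2) = -4/(t + 2) - 4/(t + 1) + 1/(t - 1): now ∫(3*t**2*log(t)) dt + ∫(1/(t - 1)) dt + ∫(-4/(t + 1)) dt + ∫(-4/(t + 2)) dt + ∫(-2*cos(5*t)) dt.
Step 3. Evaluate the standard form [assuming t > 1]: now log(t - 1) + ∫(3*t**2*log(t)) dt + ∫(-4/(t + 1)) dt + ∫(-4/(t + 2)) dt + ∫(-2*cos(5*t)) dt.
Step 4. Evaluate the standard form [assuming t > -1]: now log(t - 1) - 4*log(t + 1) + ∫(3*t**2*log(t)) dt + ∫(-4/(t + 2)) dt + ∫(-2*cos(5*t)) dt.
Step 5. Evaluate the standard form [assuming t > -2]: now log(t - 1) - 4*log(t + 1) - 4*log(t + 2) + ∫(3*t**2*log(t)) dt + ∫(-2*cos(5*t)) dt.
Step 6. Evaluate the standard form: now log(t - 1) - 4*log(t + 1) - 4*log(t + 2) - 2*sin(5*t)/5 + ∫(3*t**2*log(t)) dt.
Step 7. Integrate ∫(3*t**2*log(t)) dt by parts with u = log(t), dv = (3*t**2) dt, so v = t**3 [assuming t > 0]: now t**3*log(t) + log(t - 1) - 4*log(t + 1) - 4*log(t + 2) - 2*sin(5*t)/5 + ∫(-t**2) dt.
Step 8. Evaluate the standard form: now t**3*log(t) - t**3/3 + log(t - 1) - 4*log(t + 1) - 4*log(t + 2) - 2*sin(5*t)/5.
Answer: t**3*log(t) - t**3/3 + log(t - 1) - 4*log(t + 1) - 4*log(t + 2) - 2*sin(5*t)/5.


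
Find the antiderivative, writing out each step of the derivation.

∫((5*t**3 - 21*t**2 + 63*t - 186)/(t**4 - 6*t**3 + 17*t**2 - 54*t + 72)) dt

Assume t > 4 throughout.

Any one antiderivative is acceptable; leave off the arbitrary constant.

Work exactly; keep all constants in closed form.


Step 1. Decompose ∫((5*t**3 - 21*t**2 + 63*t - 186)/(t**4 - 6*t**3 + 17*t**2 - 54*t + 72)) dt by partial fractions, (5*t**3 - 21*t**2 + 63*t - 186)/(t**4 - 6*t**3 + 17*t**2 - 54*t + 72) = -3/(t**2 + 9) + 4/(t - 2) + 1/(t - 4): now ∫(1/(t - 4)) dt + ∫(4/(t - 2)) dt + ∫(-3/(t**2 + 9)) dt.
Step 2. Evaluate the standard form [assuming t > 4]: now log(t - 4) + ∫(4/(t - 2)) dt + ∫(-3/(t**2 + 9)) dt.
Step 3. Evaluate the standard form [assuming t > 2]: now log(t - 4) + 4*log(t - 2) + ∫(-3/(t**2 + 9)) dt.
Step 4. Evaluate the standard form: now log(t - 4) + 4*log(t - 2) - atan(t/3).
Answer: log(t - 4) + 4*log(t - 2) - atan(t/3).


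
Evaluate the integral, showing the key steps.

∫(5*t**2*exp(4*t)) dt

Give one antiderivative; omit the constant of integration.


Step 1. Integrate ∫(5*t**2*exp(4*t)) dt by parts with u = t**2, dv = (5*exp(4*t)) dt, so v = 5*exp(4*t)/4: now 5*t**2*exp(4*t)/4 + ∫(-5*t*exp(4*t)/2) dt.
Step 2. Integrate ∫(-5*t*exp(4*t)/2) dt by parts with u = t, dv = (-5*exp(4*t)/2) dt, so v = -5*exp(4*t)/8: now 5*t**2*exp(4*t)/4 - 5*t*exp(4*t)/8 + ∫(5*exp(4*t)/8) dt.
Step 3. Evaluate the standard form: now 5*t**2*exp(4*t)/4 - 5*t*exp(4*t)/8 + 5*exp(4*t)/32.
Answer: 5*t**2*exp(4*t)/4 - 5*t*exp(4*t)/8 + 5*exp(4*t)/32.


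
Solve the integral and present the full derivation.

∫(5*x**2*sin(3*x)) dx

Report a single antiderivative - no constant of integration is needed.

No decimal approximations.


Step 1. Integrate ∫(5*x**2*sin(3*x)) dx by parts with u = x**2, dv = (5*sin(3*x)) dx, so v = -5*cos(3*x)/3: now -5*x**2*cos(3*x)/3 + ∫(10*x*cos(3*x)/3) dx.
Step 2. Integrate ∫(10*x*cos(3*x)/3) dx by parts with u = x, dv = (10*cos(3*x)/3) dx, so v = 10*sin(3*x)/9: now -5*x**2*cos(3*x)/3 + 10*x*sin(3*x)/9 + ∫(-10*sin(3*x)/9) dx.
Step 3. Evaluate the standard form: now -5*x**2*cos(3*x)/3 + 10*x*sin(3*x)/9 + 10*cos(3*x)/27.
Answer: -5*x**2*cos(3*x)/3 + 10*x*sin(3*x)/9 + 10*cos(3*x)/27.


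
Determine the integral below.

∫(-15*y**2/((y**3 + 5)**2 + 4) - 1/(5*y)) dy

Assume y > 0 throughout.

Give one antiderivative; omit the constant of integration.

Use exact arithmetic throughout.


Answer: -log(y)/5 - 5*atan(y**3/2 + 5/2)/2.


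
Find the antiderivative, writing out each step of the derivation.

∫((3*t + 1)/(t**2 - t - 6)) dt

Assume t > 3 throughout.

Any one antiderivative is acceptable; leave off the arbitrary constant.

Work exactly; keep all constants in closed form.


Step 1. Decompose ∫((3*t + 1)/(t**2 - t - 6)) dt by partial fractions, (3*t + 1)/(t**2 - t - 6) = 1/(t + 2) + 2/(t - 3): now ∫(2/(t - 3)) dt + ∫(1/(t + 2)) dt.
Step 2. Evaluate the standard form [assuming t > -2]: now log(t + 2) + ∫(2/(t - 3)) dt.
Step 3. Evaluate the standard form [assuming t > 3]: now 2*log(t - 3) + log(t + 2).
Answer: 2*log(t - 3) + log(t + 2).


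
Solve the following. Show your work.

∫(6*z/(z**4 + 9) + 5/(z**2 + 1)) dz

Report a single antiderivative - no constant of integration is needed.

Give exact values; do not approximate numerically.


Step 1. Rewrite: now ∫(6*z/(z**4 + 9)) dz + ∫(5/(z**2 + 1)) dz.
Step 2. Evaluate the standard form: now 5*atan(z) + ∫(6*z/(z**4 + 9)) dz.
Step 3. Substitute u = z**2, turning ∫(6*z/(z**4 + 9)) dz into ∫(3/(u**2 + 9)) du: now 5*atan(z) + ∫(3/(u**2 + 9)) du.
Step 4. Evaluate the standard form: now atan(u/3) + 5*atan(z).
Step 5. Substitute back u = z**2: now 5*atan(z) + atan(z**2/3).
Answer: 5*atan(z) + atan(z**2/3).


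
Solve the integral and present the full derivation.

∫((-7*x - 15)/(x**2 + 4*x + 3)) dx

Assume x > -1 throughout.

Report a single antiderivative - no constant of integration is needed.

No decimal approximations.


Step 1. Decompose ∫((-7*x - 15)/(x**2 + 4*x + 3)) dx by partial fractions, (-7*x - 15)/(x**2 + 4*x + 3) = -3/(x + 3) - 4/(x + 1): now ∫(-4/(x + 1)) dx + ∫(-3/(x + 3)) dx.
Step 2. Evaluate the standard form [assuming x > -3]: now -3*log(x + 3) + ∫(-4/(x + 1)) dx.
Step 3. Evaluate the standard form [assuming x > -1]: now -4*log(x + 1) - 3*log(x + 3).
Answer: -4*log(x + 1) - 3*log(x + 3).


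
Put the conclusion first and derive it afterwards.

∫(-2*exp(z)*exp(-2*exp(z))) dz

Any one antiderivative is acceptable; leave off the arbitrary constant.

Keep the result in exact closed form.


The answer is exp(-2*exp(z)).
Step 1. Substitute u = exp(z), turning ∫(-2*exp(z)*exp(-2*exp(z))) dz into ∫(-2*exp(-2*u)) du: now ∫(-2*exp(-2*u)) du.
Step 2. Evaluate the standard form: now exp(-2*u).
Step 3. Substitute back u = exp(z): now exp(-2*exp(z)).
Answer: exp(-2*exp(z)).


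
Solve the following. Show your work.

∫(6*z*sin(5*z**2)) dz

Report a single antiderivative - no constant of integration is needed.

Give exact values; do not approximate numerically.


Step 1. Substitute u = z**2, turning ∫(6*z*sin(5*z**2)) dz into ∫(3*sin(5*u)) du: now ∫(3*sin(5*u)) du.
Step 2. Evaluate the standard form: now -3*cos(5*u)/5.
Step 3. Substitute back u = z**2: now -3*cos(5*z**2)/5.
Answer: -3*cos(5*z**2)/5.


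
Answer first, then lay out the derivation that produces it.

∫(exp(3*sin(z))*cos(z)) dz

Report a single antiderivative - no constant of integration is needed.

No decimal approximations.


The answer is exp(3*sin(z))/3.
Step 1. Substitute u = sin(z), turning ∫(exp(3*sin(z))*cos(z)) dz into ∫(exp(3*u)) du: now ∫(exp(3*u)) du.
Step 2. Evaluate the standard form: now exp(3*u)/3.
Step 3. Substitute back u = sin(z): now exp(3*sin(z))/3.
Answer: exp(3*sin(z))/3.


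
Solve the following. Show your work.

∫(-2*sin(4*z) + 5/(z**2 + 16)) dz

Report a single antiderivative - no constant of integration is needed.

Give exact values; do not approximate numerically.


Step 1. Rewrite: now ∫(5/(z**2 + 16)) dz + ∫(-2*sin(4*z)) dz.
Step 2. Evaluate the standard form: now cos(4*z)/2 + ∫(5/(z**2 + 16)) dz.
Step 3. Evaluate the standard form: now cos(4*z)/2 + 5*atan(z/4)/4.
Answer: cos(4*z)/2 + 5*atan(z/4)/4.


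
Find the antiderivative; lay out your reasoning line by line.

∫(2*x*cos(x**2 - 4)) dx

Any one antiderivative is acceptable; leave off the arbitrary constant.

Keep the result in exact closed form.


Step 1. Substitute u = x**2 - 4, turning ∫(2*x*cos(x**2 - 4)) dx into ∫(cos(u)) du: now ∫(cos(u)) du.
Step 2. Evaluate the standard form: now sin(u).
Step 3. Substitute back u = x**2 - 4: now sin(x**2 - 4).
Answer: sin(x**2 - 4).


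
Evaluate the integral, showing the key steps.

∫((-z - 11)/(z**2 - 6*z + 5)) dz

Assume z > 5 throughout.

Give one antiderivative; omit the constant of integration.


Step 1. Decompose ∫((-z - 11)/(z**2 - 6*z + 5)) dz by partial fractions, (-z - 11)/(z**2 - 6*z + 5) = 3/(z - 1) - 4/(z - 5): now ∫(-4/(z - 5)) dz + ∫(3/(z - 1)) dz.
Step 2. Evaluate the standard form [assuming z > 1]: now 3*log(z - 1) + ∫(-4/(z - 5)) dz.
Step 3. Evaluate the standard form [assuming z > 5]: now -4*log(z - 5) + 3*log(z - 1).
Answer: -4*log(z - 5) + 3*log(z - 1).


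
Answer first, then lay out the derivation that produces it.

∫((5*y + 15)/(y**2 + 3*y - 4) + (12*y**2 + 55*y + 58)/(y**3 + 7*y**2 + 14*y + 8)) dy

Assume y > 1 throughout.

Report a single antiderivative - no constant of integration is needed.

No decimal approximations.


The answer is 4*log(y - 1) + 5*log(y + 1) + 2*log(y + 2) + 6*log(y + 4).
Step 1. Rewrite: now ∫((5*y + 15)/(y**2 + 3*y - 4)) dy + ∫((12*y**2 + 55*y + 58)/(y**3 + 7*y**2 + 14*y + 8)) dy.
Step 2. Decompose ∫((12*y**2 + 55*y + 58)/(y**3 + 7*y**2 + 14*y + 8)) dy by partial fractions, (12*y**2 + 55*y + 58)/(y**3 + 7*y**2 + 14*y + 8) = 5/(y + 4) + 2/(y + 2) + 5/(y + 1): now ∫((5*y + 15)/(y**2 + 3*y - 4)) dy + ∫(5/(y + 1)) dy + ∫(2/(y + 2)) dy + ∫(5/(y + 4)) dy.
Step 3. Evaluate the standard form [assuming y > -4]: now 5*log(y + 4) + ∫((5*y + 15)/(y**2 + 3*y - 4)) dy + ∫(5/(y + 1)) dy + ∫(2/(y + 2)) dy.
Step 4. Evaluate the standard form [assuming y > -2]: now 2*log(y + 2) + 5*log(y + 4) + ∫((5*y + 15)/(y**2 + 3*y - 4)) dy + ∫(5/(y + 1)) dy.
Step 5. Evaluate the standard form [assuming y > -1]: now 5*log(y + 1) + 2*log(y + 2) + 5*log(y + 4) + ∫((5*y + 15)/(y**2 + 3*y - 4)) dy.
Step 6. Decompose ∫((5*y + 15)/(y**2 + 3*y - 4)) dy by partial fractions, (5*y + 15)/(y**2 + 3*y - 4) = 1/(y + 4) + 4/(y - 1): now 5*log(y + 1) + 2*log(y + 2) + 5*log(y + 4) + ∫(4/(y - 1)) dy + ∫(1/(y + 4)) dy.
Step 7. Evaluate the standard form [assuming y > 1]: now 4*log(y - 1) + 5*log(y + 1) + 2*log(y + 2) + 5*log(y + 4) + ∫(1/(y + 4)) dy.
Step 8. Evaluate the standard form [assuming y > -4]: now 4*log(y - 1) + 5*log(y + 1) + 2*log(y + 2) + 6*log(y + 4).
Answer: 4*log(y - 1) + 5*log(y + 1) + 2*log(y + 2) + 6*log(y + 4).


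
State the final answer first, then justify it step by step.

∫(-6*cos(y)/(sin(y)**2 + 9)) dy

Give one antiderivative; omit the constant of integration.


The answer is -2*atan(sin(y)/3).
Step 1. Substitute u = sin(y), turning ∫(-6*cos(y)/(sin(y)**2 + 9)) dy into ∫(-6/(u**2 + 9)) du: now ∫(-6/(u**2 + 9)) du.
Step 2. Evaluate the standard form: now -2*atan(u/3).
Step 3. Substitute back u = sin(y): now -2*atan(sin(y)/3).
Answer: -2*atan(sin(y)/3).


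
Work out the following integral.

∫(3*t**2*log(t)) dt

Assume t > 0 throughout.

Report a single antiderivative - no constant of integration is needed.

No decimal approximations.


Answer: t**3*log(t) - t**3/3.


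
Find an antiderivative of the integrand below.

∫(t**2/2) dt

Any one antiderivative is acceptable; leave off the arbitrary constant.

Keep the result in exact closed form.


Answer: t**3/6.


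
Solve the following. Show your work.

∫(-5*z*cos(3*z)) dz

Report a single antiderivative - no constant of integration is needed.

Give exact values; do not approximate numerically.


Step 1. Integrate ∫(-5*z*cos(3*z)) dz by parts with u = z, dv = (-5*cos(3*z)) dz, so v = -5*sin(3*z)/3: now -5*z*sin(3*z)/3 + ∫(5*sin(3*z)/3) dz.
Step 2. Evaluate the standard form: now -5*z*sin(3*z)/3 - 5*cos(3*z)/9.
Answer: -5*z*sin(3*z)/3 - 5*cos(3*z)/9.


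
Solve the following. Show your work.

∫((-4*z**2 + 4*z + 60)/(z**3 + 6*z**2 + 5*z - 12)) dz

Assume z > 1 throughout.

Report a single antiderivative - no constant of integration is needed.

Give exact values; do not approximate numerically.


Step 1. Decompose ∫((-4*z**2 + 4*z + 60)/(z**3 + 6*z**2 + 5*z - 12)) dz by partial fractions, (-4*z**2 + 4*z + 60)/(z**3 + 6*z**2 + 5*z - 12) = -4/(z + 4) - 3/(z + 3) + 3/(z - 1): now ∫(3/(z - 1)) dz + ∫(-3/(z + 3)) dz + ∫(-4/(z + 4)) dz.
Step 2. Evaluate the standard form [assuming z > 1]: now 3*log(z - 1) + ∫(-3/(z + 3)) dz + ∫(-4/(z + 4)) dz.
Step 3. Evaluate the standard form [assuming z > -3]: now 3*log(z - 1) - 3*log(z + 3) + ∫(-4/(z + 4)) dz.
Step 4. Evaluate the standard form [assuming z > -4]: now 3*log(z - 1) - 3*log(z + 3) - 4*log(z + 4).
Answer: 3*log(z - 1) - 3*log(z + 3) - 4*log(z + 4).


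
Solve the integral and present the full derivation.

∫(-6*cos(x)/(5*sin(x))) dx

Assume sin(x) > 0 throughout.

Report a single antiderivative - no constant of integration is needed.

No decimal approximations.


Step 1. Substitute u = sin(x), turning ∫(-6*cos(x)/(5*sin(x))) dx into ∫(-6/(5*u)) du: now ∫(-6/(5*u)) du.
Step 2. Evaluate the standard form [assuming u > 0]: now -6*log(u)/5.
Step 3. Substitute back u = sin(x): now -6*log(sin(x))/5.
Answer: -6*log(sin(x))/5.


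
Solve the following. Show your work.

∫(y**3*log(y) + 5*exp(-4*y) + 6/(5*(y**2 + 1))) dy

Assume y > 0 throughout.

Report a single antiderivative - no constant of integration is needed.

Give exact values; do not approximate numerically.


Step 1. Rewrite: now ∫(y**3*log(y)) dy + ∫(6/(5*(y**2 + 1))) dy + ∫(5*exp(-4*y)) dy.
Step 2. Integrate ∫(y**3*log(y)) dy by parts with u = log(y), dv = (y**3) dy, so v = y**4/4 [assuming y > 0]: now y**4*log(y)/4 + ∫(-y**3/4) dy + ∫(6/(5*(y**2 + 1))) dy + ∫(5*exp(-4*y)) dy.
Step 3. Evaluate the standard form: now y**4*log(y)/4 - y**4/16 + ∫(6/(5*(y**2 + 1))) dy + ∫(5*exp(-4*y)) dy.
Step 4. Evaluate the standard form: now y**4*log(y)/4 - y**4/16 + ∫(6/(5*(y**2 + 1))) dy - 5*exp(-4*y)/4.
Step 5. Evaluate the standard form: now y**4*log(y)/4 - y**4/16 + 6*atan(y)/5 - 5*exp(-4*y)/4.
Answer: y**4*log(y)/4 - y**4/16 + 6*atan(y)/5 - 5*exp(-4*y)/4.


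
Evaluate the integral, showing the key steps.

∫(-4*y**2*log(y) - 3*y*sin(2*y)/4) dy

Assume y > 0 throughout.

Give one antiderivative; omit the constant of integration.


Step 1. Rewrite: now ∫(-3*y*sin(2*y)/4) dy + ∫(-4*y**2*log(y)) dy.
Step 2. Integrate ∫(-3*y*sin(2*y)/4) dy by parts with u = y, dv = (-3*sin(2*y)/4) dy, so v = 3*cos(2*y)/8: now 3*y*cos(2*y)/8 + ∫(-4*y**2*log(y)) dy + ∫(-3*cos(2*y)/8) dy.
Step 3. Evaluate the standard form: now 3*y*cos(2*y)/8 - 3*sin(2*y)/16 + ∫(-4*y**2*log(y)) dy.
Step 4. Integrate ∫(-4*y**2*log(y)) dy by parts with u = log(y), dv = (-4*y**2) dy, so v = -4*y**3/3 [assuming y > 0]: now -4*y**3*log(y)/3 + 3*y*cos(2*y)/8 - 3*sin(2*y)/16 + ∫(4*y**2/3) dy.
Step 5. Evaluate the standard form: now -4*y**3*log(y)/3 + 4*y**3/9 + 3*y*cos(2*y)/8 - 3*sin(2*y)/16.
Answer: -4*y**3*log(y)/3 + 4*y**3/9 + 3*y*cos(2*y)/8 - 3*sin(2*y)/16.


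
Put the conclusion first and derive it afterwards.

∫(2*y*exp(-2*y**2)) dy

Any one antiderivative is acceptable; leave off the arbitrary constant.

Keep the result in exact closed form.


The answer is -exp(-2*y**2)/2.
Step 1. Substitute u = y**2, turning ∫(2*y*exp(-2*y**2)) dy into ∫(exp(-2*u)) du: now ∫(exp(-2*u)) du.
Step 2. Evaluate the standard form: now -exp(-2*u)/2.
Step 3. Substitute back u = y**2: now -exp(-2*y**2)/2.
Answer: -exp(-2*y**2)/2.


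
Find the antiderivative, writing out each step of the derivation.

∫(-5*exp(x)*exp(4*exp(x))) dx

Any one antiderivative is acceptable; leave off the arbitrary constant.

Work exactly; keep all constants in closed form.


Step 1. Substitute u = exp(x), turning ∫(-5*exp(x)*exp(4*exp(x))) dx into ∫(-5*exp(4*u)) du: now ∫(-5*exp(4*u)) du.
Step 2. Evaluate the standard form: now -5*exp(4*u)/4.
Step 3. Substitute back u = exp(x): now -5*exp(4*exp(x))/4.
Answer: -5*exp(4*exp(x))/4.


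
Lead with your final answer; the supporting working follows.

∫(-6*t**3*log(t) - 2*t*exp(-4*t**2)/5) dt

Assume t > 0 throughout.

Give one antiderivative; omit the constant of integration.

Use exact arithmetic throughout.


The answer is -3*t**4*log(t)/2 + 3*t**4/8 + exp(-4*t**2)/20.
Step 1. Rewrite: now ∫(-2*t*exp(-4*t**2)/5) dt + ∫(-6*t**3*log(t)) dt.
Step 2. Substitute u = t**2, turning ∫(-2*t*exp(-4*t**2)/5) dt into ∫(-exp(-4*u)/5) du: now ∫(-6*t**3*log(t)) dt + ∫(-exp(-4*u)/5) du.
Step 3. Evaluate the standard form: now ∫(-6*t**3*log(t)) dt + exp(-4*u)/20.
Step 4. Substitute back u = t**2: now ∫(-6*t**3*log(t)) dt + exp(-4*t**2)/20.
Step 5. Integrate ∫(-6*t**3*log(t)) dt by parts with u = log(t), dv = (-6*t**3) dt, so v = -3*t**4/2 [assuming t > 0]: now -3*t**4*log(t)/2 + ∫(3*t**3/2) dt + exp(-4*t**2)/20.
Step 6. Evaluate the standard form: now -3*t**4*log(t)/2 + 3*t**4/8 + exp(-4*t**2)/20.
Answer: -3*t**4*log(t)/2 + 3*t**4/8 + exp(-4*t**2)/20.


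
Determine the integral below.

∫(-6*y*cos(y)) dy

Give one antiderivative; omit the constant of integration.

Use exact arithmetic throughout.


Answer: -6*y*sin(y) - 6*cos(y).


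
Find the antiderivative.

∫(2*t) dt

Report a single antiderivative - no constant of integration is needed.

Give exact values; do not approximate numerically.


Answer: t**2.


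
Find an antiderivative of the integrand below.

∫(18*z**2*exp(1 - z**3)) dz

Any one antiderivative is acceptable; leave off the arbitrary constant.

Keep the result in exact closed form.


Answer: -6*exp(1 - z**3).


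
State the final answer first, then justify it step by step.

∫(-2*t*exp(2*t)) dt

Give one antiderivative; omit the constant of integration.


The answer is -t*exp(2*t) + exp(2*t)/2.
Step 1. Integrate ∫(-2*t*exp(2*t)) dt by parts with u = t, dv = (-2*exp(2*t)) dt, so v = -exp(2*t): now -t*exp(2*t) + ∫(exp(2*t)) dt.
Step 2. Evaluate the standard form: now -t*exp(2*t) + exp(2*t)/2.
Answer: -t*exp(2*t) + exp(2*t)/2.


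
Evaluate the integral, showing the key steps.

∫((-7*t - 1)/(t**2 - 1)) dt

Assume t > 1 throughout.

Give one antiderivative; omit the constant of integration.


Step 1. Decompose ∫((-7*t - 1)/(t**2 - 1)) dt by partial fractions, (-7*t - 1)/(t**2 - 1) = -3/(t + 1) - 4/(t - 1): now ∫(-4/(t - 1)) dt + ∫(-3/(t + 1)) dt.
Step 2. Evaluate the standard form [assuming t > -1]: now -3*log(t + 1) + ∫(-4/(t - 1)) dt.
Step 3. Evaluate the standard form [assuming t > 1]: now -4*log(t - 1) - 3*log(t + 1).
Answer: -4*log(t - 1) - 3*log(t + 1).


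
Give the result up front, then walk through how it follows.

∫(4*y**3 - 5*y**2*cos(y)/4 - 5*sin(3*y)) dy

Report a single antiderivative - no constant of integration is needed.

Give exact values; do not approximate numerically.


The answer is y**4 - 5*y**2*sin(y)/4 - 5*y*cos(y)/2 + 5*sin(y)/2 + 5*cos(3*y)/3.
Step 1. Rewrite: now ∫(4*y**3) dy + ∫(-5*y**2*cos(y)/4) dy + ∫(-5*sin(3*y)) dy.
Step 2. Evaluate the standard form: now 5*cos(3*y)/3 + ∫(4*y**3) dy + ∫(-5*y**2*cos(y)/4) dy.
Step 3. Integrate ∫(-5*y**2*cos(y)/4) dy by parts with u = y**2, dv = (-5*cos(y)/4) dy, so v = -5*sin(y)/4: now -5*y**2*sin(y)/4 + 5*cos(3*y)/3 + ∫(4*y**3) dy + ∫(5*y*sin(y)/2) dy.
Step 4. Integrate ∫(5*y*sin(y)/2) dy by parts with u = y, dv = (5*sin(y)/2) dy, so v = -5*cos(y)/2: now -5*y**2*sin(y)/4 - 5*y*cos(y)/2 + 5*cos(3*y)/3 + ∫(4*y**3) dy + ∫(5*cos(y)/2) dy.
Step 5. Evaluate the standard form: now -5*y**2*sin(y)/4 - 5*y*cos(y)/2 + 5*sin(y)/2 + 5*cos(3*y)/3 + ∫(4*y**3) dy.
Step 6. Evaluate the standard form: now y**4 - 5*y**2*sin(y)/4 - 5*y*cos(y)/2 + 5*sin(y)/2 + 5*cos(3*y)/3.
Answer: y**4 - 5*y**2*sin(y)/4 - 5*y*cos(y)/2 + 5*sin(y)/2 + 5*cos(3*y)/3.


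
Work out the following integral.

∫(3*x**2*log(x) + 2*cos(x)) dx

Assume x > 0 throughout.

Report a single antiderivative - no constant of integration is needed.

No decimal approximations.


Answer: x**3*log(x) - x**3/3 + 2*sin(x).


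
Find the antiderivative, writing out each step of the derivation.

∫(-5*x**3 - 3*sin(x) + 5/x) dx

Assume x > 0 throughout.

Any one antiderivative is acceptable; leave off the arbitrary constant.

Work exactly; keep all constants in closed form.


Step 1. Rewrite: now ∫(5/x) dx + ∫(-5*x**3) dx + ∫(-3*sin(x)) dx.
Step 2. Evaluate the standard form: now -5*x**4/4 + ∫(5/x) dx + ∫(-3*sin(x)) dx.
Step 3. Evaluate the standard form: now -5*x**4/4 + 3*cos(x) + ∫(5/x) dx.
Step 4. Evaluate the standard form [assuming x > 0]: now -5*x**4/4 + 5*log(x) + 3*cos(x).
Answer: -5*x**4/4 + 5*log(x) + 3*cos(x).


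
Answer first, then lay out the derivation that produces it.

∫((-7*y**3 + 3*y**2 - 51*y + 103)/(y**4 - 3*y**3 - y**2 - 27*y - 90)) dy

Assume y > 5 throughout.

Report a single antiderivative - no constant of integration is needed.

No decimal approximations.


The answer is -4*log(y - 5) - 3*log(y + 2) - 4*atan(y/3)/3.
Step 1. Decompose ∫((-7*y**3 + 3*y**2 - 51*y + 103)/(y**4 - 3*y**3 - y**2 - 27*y - 90)) dy by partial fractions, (-7*y**3 + 3*y**2 - 51*y + 103)/(y**4 - 3*y**3 - y**2 - 27*y - 90) = -4/(y**2 + 9) - 3/(y + 2) - 4/(y - 5): now ∫(-4/(y - 5)) dy + ∫(-3/(y + 2)) dy + ∫(-4/(y**2 + 9)) dy.
Step 2. Evaluate the standard form [assuming y > -2]: now -3*log(y + 2) + ∫(-4/(y - 5)) dy + ∫(-4/(y**2 + 9)) dy.
Step 3. Evaluate the standard form [assuming y > 5]: now -4*log(y - 5) - 3*log(y + 2) + ∫(-4/(y**2 + 9)) dy.
Step 4. Evaluate the standard form: now -4*log(y - 5) - 3*log(y + 2) - 4*atan(y/3)/3.
Answer: -4*log(y - 5) - 3*log(y + 2) - 4*atan(y/3)/3.


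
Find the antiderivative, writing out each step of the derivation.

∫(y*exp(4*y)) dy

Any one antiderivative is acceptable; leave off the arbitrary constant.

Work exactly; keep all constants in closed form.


Step 1. Integrate ∫(y*exp(4*y)) dy by parts with u = y, dv = (exp(4*y)) dy, so v = exp(4*y)/4: now y*exp(4*y)/4 + ∫(-exp(4*y)/4) dy.
Step 2. Evaluate the standard form: now y*exp(4*y)/4 - exp(4*y)/16.
Answer: y*exp(4*y)/4 - exp(4*y)/16.


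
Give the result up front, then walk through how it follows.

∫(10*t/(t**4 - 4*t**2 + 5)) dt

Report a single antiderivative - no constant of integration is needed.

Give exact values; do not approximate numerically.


The answer is 5*atan(t**2 - 2).
Step 1. Substitute u = t**2 - 2, turning ∫(10*t/(t**4 - 4*t**2 + 5)) dt into ∫(5/(u**2 + 1)) du: now ∫(5/(u**2 + 1)) du.
Step 2. Evaluate the standard form: now 5*atan(u).
Step 3. Substitute back u = t**2 - 2: now 5*atan(t**2 - 2).
Answer: 5*atan(t**2 - 2).


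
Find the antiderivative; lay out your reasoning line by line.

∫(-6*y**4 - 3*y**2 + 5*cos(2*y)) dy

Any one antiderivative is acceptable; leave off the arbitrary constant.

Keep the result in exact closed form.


Step 1. Rewrite: now ∫(-3*y**2) dy + ∫(-6*y**4) dy + ∫(5*cos(2*y)) dy.
Step 2. Evaluate the standard form: now -6*y**5/5 + ∫(-3*y**2) dy + ∫(5*cos(2*y)) dy.
Step 3. Evaluate the standard form: now -6*y**5/5 - y**3 + ∫(5*cos(2*y)) dy.
Step 4. Evaluate the standard form: now -6*y**5/5 - y**3 + 5*sin(2*y)/2.
Answer: -6*y**5/5 - y**3 + 5*sin(2*y)/2.


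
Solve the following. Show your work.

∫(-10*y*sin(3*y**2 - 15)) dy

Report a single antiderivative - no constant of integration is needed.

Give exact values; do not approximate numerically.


Step 1. Substitute u = y**2 - 5, turning ∫(-10*y*sin(3*y**2 - 15)) dy into ∫(-5*sin(3*u)) du: now ∫(-5*sin(3*u)) du.
Step 2. Evaluate the standard form: now 5*cos(3*u)/3.
Step 3. Substitute back u = y**2 - 5: now 5*cos(3*y**2 - 15)/3.
Answer: 5*cos(3*y**2 - 15)/3.


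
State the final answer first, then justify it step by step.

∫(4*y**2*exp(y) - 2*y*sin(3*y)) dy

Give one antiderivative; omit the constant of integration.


The answer is 4*y**2*exp(y) - 8*y*exp(y) + 2*y*cos(3*y)/3 + 8*exp(y) - 2*sin(3*y)/9.
Step 1. Rewrite: now ∫(-2*y*sin(3*y)) dy + ∫(4*y**2*exp(y)) dy.
Step 2. Integrate ∫(4*y**2*exp(y)) dy by parts with u = y**2, dv = (4*exp(y)) dy, so v = 4*exp(y): now 4*y**2*exp(y) + ∫(-8*y*exp(y)) dy + ∫(-2*y*sin(3*y)) dy.
Step 3. Integrate ∫(-8*y*exp(y)) dy by parts with u = y, dv = (-8*exp(y)) dy, so v = -8*exp(y): now 4*y**2*exp(y) - 8*y*exp(y) + ∫(-2*y*sin(3*y)) dy + ∫(8*exp(y)) dy.
Step 4. Evaluate the standard form: now 4*y**2*exp(y) - 8*y*exp(y) + 8*exp(y) + ∫(-2*y*sin(3*y)) dy.
Step 5. Integrate ∫(-2*y*sin(3*y)) dy by parts with u = y, dv = (-2*sin(3*y)) dy, so v = 2*cos(3*y)/3: now 4*y**2*exp(y) - 8*y*exp(y) + 2*y*cos(3*y)/3 + 8*exp(y) + ∫(-2*cos(3*y)/3) dy.
Step 6. Evaluate the standard form: now 4*y**2*exp(y) - 8*y*exp(y) + 2*y*cos(3*y)/3 + 8*exp(y) - 2*sin(3*y)/9.
Answer: 4*y**2*exp(y) - 8*y*exp(y) + 2*y*cos(3*y)/3 + 8*exp(y) - 2*sin(3*y)/9.


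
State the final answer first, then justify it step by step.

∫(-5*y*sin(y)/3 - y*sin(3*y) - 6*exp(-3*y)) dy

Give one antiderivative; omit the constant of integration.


The answer is 5*y*cos(y)/3 + y*cos(3*y)/3 - 5*sin(y)/3 - sin(3*y)/9 + 2*exp(-3*y).
Step 1. Rewrite: now ∫(-5*y*sin(y)/3) dy + ∫(-y*sin(3*y)) dy + ∫(-6*exp(-3*y)) dy.
Step 2. Integrate ∫(-y*sin(3*y)) dy by parts with u = y, dv = (-sin(3*y)) dy, so v = cos(3*y)/3: now y*cos(3*y)/3 + ∫(-5*y*sin(y)/3) dy + ∫(-6*exp(-3*y)) dy + ∫(-cos(3*y)/3) dy.
Step 3. Evaluate the standard form: now y*cos(3*y)/3 - sin(3*y)/9 + ∫(-5*y*sin(y)/3) dy + ∫(-6*exp(-3*y)) dy.
Step 4. Integrate ∫(-5*y*sin(y)/3) dy by parts with u = y, dv = (-5*sin(y)/3) dy, so v = 5*cos(y)/3: now 5*y*cos(y)/3 + y*cos(3*y)/3 - sin(3*y)/9 + ∫(-6*exp(-3*y)) dy + ∫(-5*cos(y)/3) dy.
Step 5. Evaluate the standard form: now 5*y*cos(y)/3 + y*cos(3*y)/3 - 5*sin(y)/3 - sin(3*y)/9 + ∫(-6*exp(-3*y)) dy.
Step 6. Evaluate the standard form: now 5*y*cos(y)/3 + y*cos(3*y)/3 - 5*sin(y)/3 - sin(3*y)/9 + 2*exp(-3*y).
Answer: 5*y*cos(y)/3 + y*cos(3*y)/3 - 5*sin(y)/3 - sin(3*y)/9 + 2*exp(-3*y).


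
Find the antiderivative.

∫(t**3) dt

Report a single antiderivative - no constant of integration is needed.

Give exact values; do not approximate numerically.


Answer: t**4/4.


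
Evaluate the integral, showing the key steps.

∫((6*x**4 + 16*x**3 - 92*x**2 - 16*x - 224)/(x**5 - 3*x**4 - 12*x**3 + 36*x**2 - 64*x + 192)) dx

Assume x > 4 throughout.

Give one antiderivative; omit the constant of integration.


Step 1. Decompose ∫((6*x**4 + 16*x**3 - 92*x**2 - 16*x - 224)/(x**5 - 3*x**4 - 12*x**3 + 36*x**2 - 64*x + 192)) dx by partial fractions, (6*x**4 + 16*x**3 - 92*x**2 - 16*x - 224)/(x**5 - 3*x**4 - 12*x**3 + 36*x**2 - 64*x + 192) = 4/(x**2 + 4) - 1/(x + 4) + 2/(x - 3) + 5/(x - 4): now ∫(5/(x - 4)) dx + ∫(2/(x - 3)) dx + ∫(-1/(x + 4)) dx + ∫(4/(x**2 + 4)) dx.
Step 2. Evaluate the standard form [assuming x > 3]: now 2*log(x - 3) + ∫(5/(x - 4)) dx + ∫(-1/(x + 4)) dx + ∫(4/(x**2 + 4)) dx.
Step 3. Evaluate the standard form [assuming x > -4]: now 2*log(x - 3) - log(x + 4) + ∫(5/(x - 4)) dx + ∫(4/(x**2 + 4)) dx.
Step 4. Evaluate the standard form [assuming x > 4]: now 5*log(x - 4) + 2*log(x - 3) - log(x + 4) + ∫(4/(x**2 + 4)) dx.
Step 5. Evaluate the standard form: now 5*log(x - 4) + 2*log(x - 3) - log(x + 4) + 2*atan(x/2).
Answer: 5*log(x - 4) + 2*log(x - 3) - log(x + 4) + 2*atan(x/2).


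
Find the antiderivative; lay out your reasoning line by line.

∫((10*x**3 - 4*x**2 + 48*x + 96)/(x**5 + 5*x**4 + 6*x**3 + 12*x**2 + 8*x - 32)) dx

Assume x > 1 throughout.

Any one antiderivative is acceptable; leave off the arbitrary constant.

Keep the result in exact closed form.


Step 1. Decompose ∫((10*x**3 - 4*x**2 + 48*x + 96)/(x**5 + 5*x**4 + 6*x**3 + 12*x**2 + 8*x - 32)) dx by partial fractions, (10*x**3 - 4*x**2 + 48*x + 96)/(x**5 + 5*x**4 + 6*x**3 + 12*x**2 + 8*x - 32) = -4/(x**2 + 4) - 4/(x + 4) + 2/(x + 2) + 2/(x - 1): now ∫(2/(x - 1)) dx + ∫(2/(x + 2)) dx + ∫(-4/(x + 4)) dx + ∫(-4/(x**2 + 4)) dx.
Step 2. Evaluate the standard form [assuming x > -4]: now -4*log(x + 4) + ∫(2/(x - 1)) dx + ∫(2/(x + 2)) dx + ∫(-4/(x**2 + 4)) dx.
Step 3. Evaluate the standard form [assuming x > -2]: now 2*log(x + 2) - 4*log(x + 4) + ∫(2/(x - 1)) dx + ∫(-4/(x**2 + 4)) dx.
Step 4. Evaluate the standard form [assuming x > 1]: now 2*log(x - 1) + 2*log(x + 2) - 4*log(x + 4) + ∫(-4/(x**2 + 4)) dx.
Step 5. Evaluate the standard form: now 2*log(x - 1) + 2*log(x + 2) - 4*log(x + 4) - 2*atan(x/2).
Answer: 2*log(x - 1) + 2*log(x + 2) - 4*log(x + 4) - 2*atan(x/2).


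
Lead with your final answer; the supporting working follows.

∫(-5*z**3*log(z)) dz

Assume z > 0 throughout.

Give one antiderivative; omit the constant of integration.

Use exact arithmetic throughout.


The answer is -5*z**4*log(z)/4 + 5*z**4/16.
Step 1. Integrate ∫(-5*z**3*log(z)) dz by parts with u = log(z), dv = (-5*z**3) dz, so v = -5*z**4/4 [assuming z > 0]: now -5*z**4*log(z)/4 + ∫(5*z**3/4) dz.
Step 2. Evaluate the standard form: now -5*z**4*log(z)/4 + 5*z**4/16.
Answer: -5*z**4*log(z)/4 + 5*z**4/16.


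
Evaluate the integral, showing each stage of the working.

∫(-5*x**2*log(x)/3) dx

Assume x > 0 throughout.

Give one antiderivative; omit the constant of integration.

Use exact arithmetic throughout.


Step 1. Integrate ∫(-5*x**2*log(x)/3) dx by parts with u = log(x), dv = (-5*x**2/3) dx, so v = -5*x**3/9 [assuming x > 0]: now -5*x**3*log(x)/9 + ∫(5*x**2/9) dx.
Step 2. Evaluate the standard form: now -5*x**3*log(x)/9 + 5*x**3/27.
Answer: -5*x**3*log(x)/9 + 5*x**3/27.


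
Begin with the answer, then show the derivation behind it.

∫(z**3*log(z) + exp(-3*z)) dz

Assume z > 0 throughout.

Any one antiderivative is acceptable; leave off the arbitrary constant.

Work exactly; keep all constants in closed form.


The answer is z**4*log(z)/4 - z**4/16 - exp(-3*z)/3.
Step 1. Rewrite: now ∫(z**3*log(z)) dz + ∫(exp(-3*z)) dz.
Step 2. Integrate ∫(z**3*log(z)) dz by parts with u = log(z), dv = (z**3) dz, so v = z**4/4 [assuming z > 0]: now z**4*log(z)/4 + ∫(-z**3/4) dz + ∫(exp(-3*z)) dz.
Step 3. Evaluate the standard form: now z**4*log(z)/4 - z**4/16 + ∫(exp(-3*z)) dz.
Step 4. Evaluate the standard form: now z**4*log(z)/4 - z**4/16 - exp(-3*z)/3.
Answer: z**4*log(z)/4 - z**4/16 - exp(-3*z)/3.


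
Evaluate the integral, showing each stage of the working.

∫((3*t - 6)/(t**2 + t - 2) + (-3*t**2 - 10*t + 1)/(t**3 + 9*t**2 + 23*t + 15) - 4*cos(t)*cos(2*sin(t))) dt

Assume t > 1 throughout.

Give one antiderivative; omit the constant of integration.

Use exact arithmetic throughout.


Step 1. Rewrite: now ∫((3*t - 6)/(t**2 + t - 2)) dt + ∫((-3*t**2 - 10*t + 1)/(t**3 + 9*t**2 + 23*t + 15)) dt + ∫(-4*cos(t)*cos(2*sin(t))) dt.
Step 2. Substitute u = sin(t), turning ∫(-4*cos(t)*cos(2*sin(t))) dt into ∫(-4*cos(2*u)) du: now ∫((3*t - 6)/(t**2 + t - 2)) dt + ∫((-3*t**2 - 10*t + 1)/(t**3 + 9*t**2 + 23*t + 15)) dt + ∫(-4*cos(2*u)) du.
Step 3. Evaluate the standard form: now -2*sin(2*u) + ∫((3*t - 6)/(t**2 + t - 2)) dt + ∫((-3*t**2 - 10*t + 1)/(t**3 + 9*t**2 + 23*t + 15)) dt.
Step 4. Substitute back u = sin(t): now -2*sin(2*sin(t)) + ∫((3*t - 6)/(t**2 + t - 2)) dt + ∫((-3*t**2 - 10*t + 1)/(t**3 + 9*t**2 + 23*t + 15)) dt.
Step 5. Decompose ∫((3*t - 6)/(t**2 + t - 2)) dt by partial fractions, (3*t - 6)/(t**2 + t - 2) = 4/(t + 2) - 1/(t - 1): now -2*sin(2*sin(t)) + ∫((-3*t**2 - 10*t + 1)/(t**3 + 9*t**2 + 23*t + 15)) dt + ∫(-1/(t - 1)) dt + ∫(4/(t + 2)) dt.
Step 6. Evaluate the standard form [assuming t > 1]: now -log(t - 1) - 2*sin(2*sin(t)) + ∫((-3*t**2 - 10*t + 1)/(t**3 + 9*t**2 + 23*t + 15)) dt + ∫(4/(t + 2)) dt.
Step 7. Evaluate the standard form [assuming t > -2]: now -log(t - 1) + 4*log(t + 2) - 2*sin(2*sin(t)) + ∫((-3*t**2 - 10*t + 1)/(t**3 + 9*t**2 + 23*t + 15)) dt.
Step 8. Decompose ∫((-3*t**2 - 10*t + 1)/(t**3 + 9*t**2 + 23*t + 15)) dt by partial fractions, (-3*t**2 - 10*t + 1)/(t**3 + 9*t**2 + 23*t + 15) = -3/(t + 5) - 1/(t + 3) + 1/(t + 1): now -log(t - 1) + 4*log(t + 2) - 2*sin(2*sin(t)) + ∫(1/(t + 1)) dt + ∫(-1/(t + 3)) dt + ∫(-3/(t + 5)) dt.
Step 9. Evaluate the standard form [assuming t > -1]: now -log(t - 1) + log(t + 1) + 4*log(t + 2) - 2*sin(2*sin(t)) + ∫(-1/(t + 3)) dt + ∫(-3/(t + 5)) dt.
Step 10. Evaluate the standard form [assuming t > -3]: now -log(t - 1) + log(t + 1) + 4*log(t + 2) - log(t + 3) - 2*sin(2*sin(t)) + ∫(-3/(t + 5)) dt.
Step 11. Evaluate the standard form [assuming t > -5]: now -log(t - 1) + log(t + 1) + 4*log(t + 2) - log(t + 3) - 3*log(t + 5) - 2*sin(2*sin(t)).
Answer: -log(t - 1) + log(t + 1) + 4*log(t + 2) - log(t + 3) - 3*log(t + 5) - 2*sin(2*sin(t)).


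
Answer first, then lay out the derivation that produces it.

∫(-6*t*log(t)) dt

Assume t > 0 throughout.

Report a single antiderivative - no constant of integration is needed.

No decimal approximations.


The answer is -3*t**2*log(t) + 3*t**2/2.
Step 1. Integrate ∫(-6*t*log(t)) dt by parts with u = log(t), dv = (-6*t) dt, so v = -3*t**2 [assuming t > 0]: now -3*t**2*log(t) + ∫(3*t) dt.
Step 2. Evaluate the standard form: now -3*t**2*log(t) + 3*t**2/2.
Answer: -3*t**2*log(t) + 3*t**2/2.


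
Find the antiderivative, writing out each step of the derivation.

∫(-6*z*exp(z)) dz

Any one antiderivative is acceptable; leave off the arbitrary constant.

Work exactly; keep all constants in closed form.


Step 1. Integrate ∫(-6*z*exp(z)) dz by parts with u = z, dv = (-6*exp(z)) dz, so v = -6*exp(z): now -6*z*exp(z) + ∫(6*exp(z)) dz.
Step 2. Evaluate the standard form: now -6*z*exp(z) + 6*exp(z).
Answer: -6*z*exp(z) + 6*exp(z).


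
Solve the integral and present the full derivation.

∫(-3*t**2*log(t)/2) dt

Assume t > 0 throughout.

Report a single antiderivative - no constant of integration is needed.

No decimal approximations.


Step 1. Integrate ∫(-3*t**2*log(t)/2) dt by parts with u = log(t), dv = (-3*t**2/2) dt, so v = -t**3/2 [assuming t > 0]: now -t**3*log(t)/2 + ∫(t**2/2) dt.
Step 2. Evaluate the standard form: now -t**3*log(t)/2 + t**3/6.
Answer: -t**3*log(t)/2 + t**3/6.


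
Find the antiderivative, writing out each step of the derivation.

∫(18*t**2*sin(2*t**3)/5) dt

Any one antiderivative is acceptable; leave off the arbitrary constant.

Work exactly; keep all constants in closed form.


Step 1. Substitute u = t**3, turning ∫(18*t**2*sin(2*t**3)/5) dt into ∫(6*sin(2*u)/5) du: now ∫(6*sin(2*u)/5) du.
Step 2. Evaluate the standard form: now -3*cos(2*u)/5.
Step 3. Substitute back u = t**3: now -3*cos(2*t**3)/5.
Answer: -3*cos(2*t**3)/5.
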